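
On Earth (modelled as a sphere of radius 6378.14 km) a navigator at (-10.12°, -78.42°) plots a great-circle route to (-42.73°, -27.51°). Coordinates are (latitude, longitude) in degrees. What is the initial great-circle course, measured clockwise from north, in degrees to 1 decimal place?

135.8°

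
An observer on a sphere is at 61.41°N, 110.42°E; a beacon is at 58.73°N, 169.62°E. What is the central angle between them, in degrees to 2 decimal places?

With latitudes φ₁ = 61.410°, φ₂ = 58.730° and longitude difference Δλ = 59.200°:
Haversine: a = sin²(Δφ/2) + cos φ₁ cos φ₂ sin²(Δλ/2) = 0.0005 + (0.4785)(0.5191)(0.2440) = 0.06115.
Central angle c = 2·arcsin(√a) = 0.49976 rad.
So the angular separation is 28.63°.

28.63°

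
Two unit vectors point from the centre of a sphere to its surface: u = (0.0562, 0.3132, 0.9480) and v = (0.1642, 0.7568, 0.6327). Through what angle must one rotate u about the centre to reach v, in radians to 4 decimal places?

u·v = 0.8461; |u| = 1.0000, |v| = 1.0000.
cos θ = (u·v)/(|u||v|) = 0.8461, so θ = 0.5622 rad.

0.5622 rad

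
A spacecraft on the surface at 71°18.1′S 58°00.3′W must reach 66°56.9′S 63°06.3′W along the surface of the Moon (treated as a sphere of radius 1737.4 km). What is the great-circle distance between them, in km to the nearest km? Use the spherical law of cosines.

143 km

With latitudes φ₁ = -71.302°, φ₂ = -66.948° and longitude difference Δλ = -5.100°:
cos c = sin φ₁ sin φ₂ + cos φ₁ cos φ₂ cos Δλ = (-0.9472)(-0.9202) + (0.3206)(0.3916)(0.9960) = 0.99662,
so c = arccos(0.99662) = 0.08227 rad.
Distance = R·c = 1737.4 × 0.0823 ≈ 143 km.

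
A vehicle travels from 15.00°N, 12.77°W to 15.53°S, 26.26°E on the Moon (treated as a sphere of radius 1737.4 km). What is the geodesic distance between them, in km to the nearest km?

1491 km

Let φ₁ = 0.2618 rad, φ₂ = -0.2710 rad, and Δλ = 0.6812 rad.
cos c = sin φ₁ sin φ₂ + cos φ₁ cos φ₂ cos Δλ = (0.2588)(-0.2677) + (0.9659)(0.9635)(0.7768) = 0.65366,
so c = arccos(0.65366) = 0.85839 rad.
Distance = R·c = 1737.4 × 0.8584 ≈ 1491 km.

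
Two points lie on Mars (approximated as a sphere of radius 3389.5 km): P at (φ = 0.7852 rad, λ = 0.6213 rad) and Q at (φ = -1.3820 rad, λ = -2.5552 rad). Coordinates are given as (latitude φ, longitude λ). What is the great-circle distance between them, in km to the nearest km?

8625 km

With latitudes φ₁ = 44.989°, φ₂ = -79.183° and longitude difference Δλ = 178.000°:
cos c = sin φ₁ sin φ₂ + cos φ₁ cos φ₂ cos Δλ = (0.7070)(-0.9822) + (0.7072)(0.1877)(-0.9994) = -0.82706,
so c = arccos(-0.82706) = 2.54465 rad.
Distance = R·c = 3389.5 × 2.5446 ≈ 8625 km.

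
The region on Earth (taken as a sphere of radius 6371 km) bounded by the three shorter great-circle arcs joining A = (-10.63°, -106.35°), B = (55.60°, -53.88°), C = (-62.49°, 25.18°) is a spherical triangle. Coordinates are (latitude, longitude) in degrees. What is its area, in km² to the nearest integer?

Side lengths (central angles): a = 2.3217, b = 1.7086, c = 1.3837 rad; semiperimeter s = 2.7070.
By l'Huilier's theorem, tan(E/4) = √[tan(s/2) tan((s−a)/2) tan((s−b)/2) tan((s−c)/2)], giving spherical excess E = 2.1982 rad.
Area = E·R² = 2.1982 × (6371)² ≈ 89223956 km².

89223956 km²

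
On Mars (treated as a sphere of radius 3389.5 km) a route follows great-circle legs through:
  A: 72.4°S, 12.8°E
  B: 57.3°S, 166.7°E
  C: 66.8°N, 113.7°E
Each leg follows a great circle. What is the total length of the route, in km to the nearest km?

Leg A→B: central angle 0.8561 rad, distance 2901.6 km.
Leg B→C: central angle 2.2723 rad, distance 7702.0 km.
Total: 2901.6 + 7702.0 ≈ 10604 km.

10604 km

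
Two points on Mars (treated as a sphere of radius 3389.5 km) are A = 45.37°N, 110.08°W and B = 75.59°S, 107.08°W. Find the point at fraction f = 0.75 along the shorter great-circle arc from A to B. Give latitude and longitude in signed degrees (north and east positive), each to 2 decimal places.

-45.36°, -108.84°

Central angle δ = 2.1114 rad. Interpolating on the sphere with fraction f = 0.75:
P = [sin((1−f)δ)·A + sin(fδ)·B] / sin δ = 0.5875·A + 1.1662·B in Cartesian coordinates,
giving P = (-0.2269, -0.6651, -0.7115), i.e. latitude -45.36°, longitude -108.84°.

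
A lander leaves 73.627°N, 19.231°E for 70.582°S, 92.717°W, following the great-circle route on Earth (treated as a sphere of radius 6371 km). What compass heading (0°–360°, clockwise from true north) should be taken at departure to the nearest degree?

245°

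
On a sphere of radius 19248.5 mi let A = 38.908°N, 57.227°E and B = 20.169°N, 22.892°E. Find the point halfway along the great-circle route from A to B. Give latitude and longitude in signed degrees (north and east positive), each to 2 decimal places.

Central angle δ = 0.6099 rad. Interpolating on the sphere with fraction f = 0.5:
P = [sin((1−f)δ)·A + sin(fδ)·B] / sin δ = 0.5242·A + 0.5242·B in Cartesian coordinates,
giving P = (0.6741, 0.5344, 0.5100), i.e. latitude 30.66°, longitude 38.40°.

30.66°, 38.40°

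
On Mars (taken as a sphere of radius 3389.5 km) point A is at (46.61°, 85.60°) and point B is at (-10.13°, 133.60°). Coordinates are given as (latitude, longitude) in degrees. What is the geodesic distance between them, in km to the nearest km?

4203 km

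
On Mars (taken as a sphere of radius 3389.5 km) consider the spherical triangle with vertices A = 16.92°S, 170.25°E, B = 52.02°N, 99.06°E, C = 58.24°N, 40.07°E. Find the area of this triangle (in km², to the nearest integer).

Side lengths (central angles): a = 0.5789, b = 2.1802, c = 1.6104 rad; semiperimeter s = 2.1847.
By l'Huilier's theorem, tan(E/4) = √[tan(s/2) tan((s−a)/2) tan((s−b)/2) tan((s−c)/2)], giving spherical excess E = 0.1463 rad.
Area = E·R² = 0.1463 × (3389.5)² ≈ 1681017 km².

1681017 km²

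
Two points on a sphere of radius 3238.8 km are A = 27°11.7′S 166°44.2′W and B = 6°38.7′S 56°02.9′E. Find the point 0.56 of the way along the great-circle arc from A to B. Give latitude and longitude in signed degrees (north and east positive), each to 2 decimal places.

The central angle between A and B is δ = 2.2087 rad.
With f = 0.56, the slerp weights are sin((1−f)δ)/sin δ = 1.0281 and sin(fδ)/sin δ = 1.1760.
Weighted sum of the unit vectors: (1.0281)·(-0.8657,-0.2041,-0.4570) + (1.1760)·(0.5547,0.8239,-0.1157) = (-0.2377, 0.7592, -0.6059).
Converting back: φ = atan2(z, √(x²+y²)) = -37.30°, λ = atan2(y, x) = 107.38°.

-37.30°, 107.38°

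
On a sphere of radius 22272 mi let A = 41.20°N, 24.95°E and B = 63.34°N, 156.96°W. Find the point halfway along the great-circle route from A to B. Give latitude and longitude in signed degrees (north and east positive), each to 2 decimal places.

78.91°, 27.77°

Central angle δ = 1.3168 rad. Interpolating on the sphere with fraction f = 0.5:
P = [sin((1−f)δ)·A + sin(fδ)·B] / sin δ = 0.6321·A + 0.6321·B in Cartesian coordinates,
giving P = (0.1702, 0.0896, 0.9813), i.e. latitude 78.91°, longitude 27.77°.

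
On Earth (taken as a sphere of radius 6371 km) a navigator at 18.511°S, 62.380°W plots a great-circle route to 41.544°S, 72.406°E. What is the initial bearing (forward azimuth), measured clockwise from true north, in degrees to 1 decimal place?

146.3°

With φ₁ = -0.3231, φ₂ = -0.7251, Δλ = 2.3525 rad, the forward-azimuth formula gives
θ = atan2( sin Δλ cos φ₂ , cos φ₁ sin φ₂ − sin φ₁ cos φ₂ cos Δλ ) = atan2(0.5312, -0.7963) = 146.29°.
So the initial bearing is 146.3°.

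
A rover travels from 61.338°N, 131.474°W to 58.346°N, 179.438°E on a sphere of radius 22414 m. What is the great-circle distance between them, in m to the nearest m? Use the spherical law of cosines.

With latitudes φ₁ = 61.338°, φ₂ = 58.346° and longitude difference Δλ = -49.088°:
cos c = sin φ₁ sin φ₂ + cos φ₁ cos φ₂ cos Δλ = (0.8775)(0.8512) + (0.4796)(0.5248)(0.6549) = 0.91177,
so c = arccos(0.91177) = 0.42322 rad.
Distance = R·c = 22414 × 0.4232 ≈ 9486 m.

9486 m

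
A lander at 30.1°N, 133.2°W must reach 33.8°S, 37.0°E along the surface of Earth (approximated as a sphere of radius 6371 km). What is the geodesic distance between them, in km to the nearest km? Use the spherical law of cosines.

19004 km

Let φ₁ = 0.5253 rad, φ₂ = -0.5899 rad, and Δλ = 2.9706 rad.
cos c = sin φ₁ sin φ₂ + cos φ₁ cos φ₂ cos Δλ = (0.5015)(-0.5563) + (0.8652)(0.8310)(-0.9854) = -0.98742,
so c = arccos(-0.98742) = 2.98284 rad.
Distance = R·c = 6371 × 2.9828 ≈ 19004 km.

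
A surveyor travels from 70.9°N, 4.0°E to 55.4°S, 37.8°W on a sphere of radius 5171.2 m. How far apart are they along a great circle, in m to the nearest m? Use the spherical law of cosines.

With latitudes φ₁ = 70.900°, φ₂ = -55.400° and longitude difference Δλ = -41.800°:
cos c = sin φ₁ sin φ₂ + cos φ₁ cos φ₂ cos Δλ = (0.9449)(-0.8231) + (0.3272)(0.5678)(0.7455) = -0.63931,
so c = arccos(-0.63931) = 2.26439 rad.
Distance = R·c = 5171.2 × 2.2644 ≈ 11710 m.

11710 m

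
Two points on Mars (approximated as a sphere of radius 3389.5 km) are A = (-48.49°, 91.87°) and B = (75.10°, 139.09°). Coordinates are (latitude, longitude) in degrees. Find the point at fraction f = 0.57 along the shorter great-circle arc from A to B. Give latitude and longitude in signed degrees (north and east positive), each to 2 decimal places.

The central angle between A and B is δ = 2.2242 rad.
With f = 0.57, the slerp weights are sin((1−f)δ)/sin δ = 1.0291 and sin(fδ)/sin δ = 1.2021.
Weighted sum of the unit vectors: (1.0291)·(-0.0216,0.6624,-0.7488) + (1.2021)·(-0.1943,0.1684,0.9664) = (-0.2559, 0.8841, 0.3910).
Converting back: φ = atan2(z, √(x²+y²)) = 23.02°, λ = atan2(y, x) = 106.14°.

23.02°, 106.14°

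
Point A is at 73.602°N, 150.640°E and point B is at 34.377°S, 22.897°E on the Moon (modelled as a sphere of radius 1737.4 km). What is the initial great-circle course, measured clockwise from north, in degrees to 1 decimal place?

296.5°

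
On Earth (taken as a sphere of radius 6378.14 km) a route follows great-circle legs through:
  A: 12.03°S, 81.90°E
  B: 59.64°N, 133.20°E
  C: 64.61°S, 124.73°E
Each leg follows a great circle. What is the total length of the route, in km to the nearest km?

23042 km

Leg A→B: central angle 1.4412 rad, distance 9192.2 km.
Leg B→C: central angle 2.1714 rad, distance 13849.7 km.
Total: 9192.2 + 13849.7 ≈ 23042 km.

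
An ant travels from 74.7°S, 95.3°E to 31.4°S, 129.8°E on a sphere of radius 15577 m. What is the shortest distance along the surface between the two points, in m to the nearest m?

12646 m

In radians: φ₁ = -1.3038, φ₂ = -0.5480, Δλ = 34.500° = 0.6021 rad.
cos c = sin φ₁ sin φ₂ + cos φ₁ cos φ₂ cos Δλ = (-0.9646)(-0.5210) + (0.2639)(0.8536)(0.8241) = 0.68816,
so c = arccos(0.68816) = 0.81185 rad.
Distance = R·c = 15577 × 0.8118 ≈ 12646 m.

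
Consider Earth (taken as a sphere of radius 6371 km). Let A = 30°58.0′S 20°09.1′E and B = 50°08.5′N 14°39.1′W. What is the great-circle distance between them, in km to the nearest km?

9649 km

In radians: φ₁ = -0.5405, φ₂ = 0.8751, Δλ = -34.803° = -0.6074 rad.
cos c = sin φ₁ sin φ₂ + cos φ₁ cos φ₂ cos Δλ = (-0.5145)(0.7676) + (0.8575)(0.6409)(0.8211) = 0.05626,
so c = arccos(0.05626) = 1.51450 rad.
Distance = R·c = 6371 × 1.5145 ≈ 9649 km.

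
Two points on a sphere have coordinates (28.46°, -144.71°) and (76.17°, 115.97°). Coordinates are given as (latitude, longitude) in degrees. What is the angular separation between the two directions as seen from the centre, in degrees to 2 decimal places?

With latitudes φ₁ = 28.460°, φ₂ = 76.170° and longitude difference Δλ = -99.320°:
Haversine: a = sin²(Δφ/2) + cos φ₁ cos φ₂ sin²(Δλ/2) = 0.1636 + (0.8792)(0.2390)(0.5810) = 0.28565.
Central angle c = 2·arcsin(√a) = 1.12775 rad.
So the angular separation is 64.62°.

64.62°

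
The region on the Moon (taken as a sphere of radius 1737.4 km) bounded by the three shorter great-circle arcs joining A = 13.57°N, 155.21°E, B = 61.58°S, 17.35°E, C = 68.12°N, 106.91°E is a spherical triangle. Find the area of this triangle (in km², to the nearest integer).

Side lengths (central angles): a = 2.5231, b = 1.0942, c = 2.1525 rad; semiperimeter s = 2.8849.
By l'Huilier's theorem, tan(E/4) = √[tan(s/2) tan((s−a)/2) tan((s−b)/2) tan((s−c)/2)], giving spherical excess E = 2.7560 rad.
Area = E·R² = 2.7560 × (1737.4)² ≈ 8319257 km².

8319257 km²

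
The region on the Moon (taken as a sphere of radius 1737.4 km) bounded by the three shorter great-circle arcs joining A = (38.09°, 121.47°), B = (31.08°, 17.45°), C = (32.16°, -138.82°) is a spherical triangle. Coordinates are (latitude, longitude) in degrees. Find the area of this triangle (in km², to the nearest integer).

4366377 km²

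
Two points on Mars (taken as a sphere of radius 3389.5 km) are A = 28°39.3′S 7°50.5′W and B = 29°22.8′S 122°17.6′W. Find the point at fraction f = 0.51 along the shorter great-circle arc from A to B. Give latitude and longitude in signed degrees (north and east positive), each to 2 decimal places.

-45.70°, -66.11°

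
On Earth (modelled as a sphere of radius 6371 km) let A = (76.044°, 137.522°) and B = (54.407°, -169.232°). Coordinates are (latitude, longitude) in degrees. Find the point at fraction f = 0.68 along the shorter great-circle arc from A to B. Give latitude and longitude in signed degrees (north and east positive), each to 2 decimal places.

Central angle δ = 0.5091 rad. Interpolating on the sphere with fraction f = 0.68:
P = [sin((1−f)δ)·A + sin(fδ)·B] / sin δ = 0.3328·A + 0.6962·B in Cartesian coordinates,
giving P = (-0.4573, -0.0215, 0.8891), i.e. latitude 62.76°, longitude -177.31°.

62.76°, -177.31°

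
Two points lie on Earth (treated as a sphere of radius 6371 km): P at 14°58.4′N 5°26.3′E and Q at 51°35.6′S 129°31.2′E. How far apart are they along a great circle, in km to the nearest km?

With latitudes φ₁ = 14.973°, φ₂ = -51.593° and longitude difference Δλ = 124.082°:
Haversine: a = sin²(Δφ/2) + cos φ₁ cos φ₂ sin²(Δλ/2) = 0.3012 + (0.9660)(0.6212)(0.7802) = 0.76938.
Central angle c = 2·arcsin(√a) = 2.13977 rad.
Distance = R·c = 6371 × 2.1398 ≈ 13632 km.

13632 km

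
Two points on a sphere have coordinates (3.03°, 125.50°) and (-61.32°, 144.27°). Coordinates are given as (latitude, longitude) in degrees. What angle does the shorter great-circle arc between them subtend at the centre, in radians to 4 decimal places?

1.1512 rad

In radians: φ₁ = 0.0529, φ₂ = -1.0702, Δλ = 18.770° = 0.3276 rad.
cos c = sin φ₁ sin φ₂ + cos φ₁ cos φ₂ cos Δλ = (0.0529)(-0.8773) + (0.9986)(0.4799)(0.9468) = 0.40739,
so c = arccos(0.40739) = 1.15121 rad.
So the angular separation is 1.1512 rad.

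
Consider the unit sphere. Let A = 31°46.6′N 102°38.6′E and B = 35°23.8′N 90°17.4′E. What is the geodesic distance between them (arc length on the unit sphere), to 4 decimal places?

0.1902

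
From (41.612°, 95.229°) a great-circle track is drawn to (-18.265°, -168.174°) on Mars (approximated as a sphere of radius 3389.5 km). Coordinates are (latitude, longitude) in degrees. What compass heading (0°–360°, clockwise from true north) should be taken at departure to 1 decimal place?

Δλ = 96.597° = 1.6859 rad.
y = sin Δλ · cos φ₂ = (0.9934)(0.9496) = 0.9433
x = cos φ₁ sin φ₂ − sin φ₁ cos φ₂ cos Δλ = (0.7477)(-0.3134) − (0.6641)(0.9496)(-0.1149) = -0.1619
θ = atan2(y, x) = 99.74°, so the bearing is 99.7°.

99.7°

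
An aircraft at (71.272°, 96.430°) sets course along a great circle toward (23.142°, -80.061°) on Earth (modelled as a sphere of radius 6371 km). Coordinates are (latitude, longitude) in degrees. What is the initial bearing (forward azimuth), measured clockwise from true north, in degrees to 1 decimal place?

356.8°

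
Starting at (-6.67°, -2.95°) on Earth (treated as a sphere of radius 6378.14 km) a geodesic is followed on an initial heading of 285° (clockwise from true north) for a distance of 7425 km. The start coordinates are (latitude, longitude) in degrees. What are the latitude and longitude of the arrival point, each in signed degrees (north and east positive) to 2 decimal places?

10.96°, -67.59°

Angular distance δ = d/R = 7425/6378.14 = 1.16413 rad; initial bearing θ = 4.9742 rad.
sin φ₂ = sin φ₁ cos δ + cos φ₁ sin δ cos θ = (-0.1162)(0.3955) + (0.9932)(0.9184)(0.2588) = 0.1902, so φ₂ = 10.96°.
Δλ = atan2(sin θ sin δ cos φ₁, cos δ − sin φ₁ sin φ₂) = atan2(-0.8811, 0.4176) = -64.641°.
λ₂ = -2.950° − 64.641° = -67.59°.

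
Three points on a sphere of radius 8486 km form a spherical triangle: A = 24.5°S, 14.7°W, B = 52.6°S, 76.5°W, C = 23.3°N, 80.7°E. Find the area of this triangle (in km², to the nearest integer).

Side lengths (central angles): a = 2.5472, b = 1.8159, c = 0.9390 rad; semiperimeter s = 2.6510.
By l'Huilier's theorem, tan(E/4) = √[tan(s/2) tan((s−a)/2) tan((s−b)/2) tan((s−c)/2)], giving spherical excess E = 1.2598 rad.
Area = E·R² = 1.2598 × (8486)² ≈ 90724090 km².

90724090 km²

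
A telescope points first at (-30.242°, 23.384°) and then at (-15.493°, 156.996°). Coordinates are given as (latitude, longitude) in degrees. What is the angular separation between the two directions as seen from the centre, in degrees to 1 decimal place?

116.1°

In radians: φ₁ = -0.5278, φ₂ = -0.2704, Δλ = 133.612° = 2.3320 rad.
Haversine: a = sin²(Δφ/2) + cos φ₁ cos φ₂ sin²(Δλ/2) = 0.0165 + (0.8639)(0.9637)(0.8449) = 0.71985.
Central angle c = 2·arcsin(√a) = 2.02607 rad.
So the angular separation is 116.1°.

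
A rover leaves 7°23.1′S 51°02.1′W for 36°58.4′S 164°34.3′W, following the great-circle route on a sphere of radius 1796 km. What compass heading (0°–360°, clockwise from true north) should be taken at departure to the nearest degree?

With φ₁ = -0.1289, φ₂ = -0.6453, Δλ = -1.9816 rad, the forward-azimuth formula gives
θ = atan2( sin Δλ cos φ₂ , cos φ₁ sin φ₂ − sin φ₁ cos φ₂ cos Δλ ) = atan2(-0.7324, -0.6375) = -131.03°.
Adding 360° brings this into [0°, 360°): 229°.

229°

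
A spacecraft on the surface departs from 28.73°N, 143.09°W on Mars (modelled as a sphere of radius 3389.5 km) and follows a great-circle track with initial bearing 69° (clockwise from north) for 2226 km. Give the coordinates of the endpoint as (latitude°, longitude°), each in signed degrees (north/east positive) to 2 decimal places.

34.93°, -99.05°

Angular distance δ = d/R = 2226/3389.5 = 0.65673 rad; initial bearing θ = 1.2043 rad.
sin φ₂ = sin φ₁ cos δ + cos φ₁ sin δ cos θ = (0.4807)(0.7920) + (0.8769)(0.6105)(0.3584) = 0.5726, so φ₂ = 34.93°.
Δλ = atan2(sin θ sin δ cos φ₁, cos δ − sin φ₁ sin φ₂) = atan2(0.4998, 0.5168) = 44.044°.
λ₂ = -143.090° + 44.044° = -99.05°.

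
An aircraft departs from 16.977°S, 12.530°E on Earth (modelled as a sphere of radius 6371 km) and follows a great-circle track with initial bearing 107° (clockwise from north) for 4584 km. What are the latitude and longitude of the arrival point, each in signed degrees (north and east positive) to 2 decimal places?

-23.82°, 56.07°

Angular distance δ = d/R = 4584/6371 = 0.71951 rad; initial bearing θ = 1.8675 rad.
sin φ₂ = sin φ₁ cos δ + cos φ₁ sin δ cos θ = (-0.2920)(0.7521) + (0.9564)(0.6590)(-0.2924) = -0.4039, so φ₂ = -23.82°.
Δλ = atan2(sin θ sin δ cos φ₁, cos δ − sin φ₁ sin φ₂) = atan2(0.6028, 0.6342) = 43.544°.
λ₂ = 12.530° + 43.544° = 56.07°.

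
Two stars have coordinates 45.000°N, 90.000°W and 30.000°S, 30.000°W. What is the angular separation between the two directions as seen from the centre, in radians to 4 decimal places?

In radians: φ₁ = 0.7854, φ₂ = -0.5236, Δλ = 60.000° = 1.0472 rad.
cos c = sin φ₁ sin φ₂ + cos φ₁ cos φ₂ cos Δλ = (0.7071)(-0.5000) + (0.7071)(0.8660)(0.5000) = -0.04737,
so c = arccos(-0.04737) = 1.61818 rad.
So the angular separation is 1.6182 rad.

1.6182 rad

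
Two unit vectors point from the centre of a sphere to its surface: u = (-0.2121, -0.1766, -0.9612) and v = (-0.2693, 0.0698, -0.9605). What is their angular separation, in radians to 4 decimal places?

0.2536 rad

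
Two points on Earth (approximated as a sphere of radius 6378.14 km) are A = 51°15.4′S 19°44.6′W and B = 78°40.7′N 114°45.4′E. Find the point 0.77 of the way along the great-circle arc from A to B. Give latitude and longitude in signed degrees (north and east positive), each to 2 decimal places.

60.45°, 9.79°

Central angle δ = 2.5885 rad. Interpolating on the sphere with fraction f = 0.77:
P = [sin((1−f)δ)·A + sin(fδ)·B] / sin δ = 1.0675·A + 1.7363·B in Cartesian coordinates,
giving P = (0.4861, 0.0839, 0.8699), i.e. latitude 60.45°, longitude 9.79°.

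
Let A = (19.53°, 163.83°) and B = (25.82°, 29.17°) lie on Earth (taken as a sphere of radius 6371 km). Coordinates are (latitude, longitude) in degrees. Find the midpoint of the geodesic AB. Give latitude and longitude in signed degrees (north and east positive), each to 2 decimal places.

47.26°, 99.65°

Central angle δ = 2.0384 rad. Interpolating on the sphere with fraction f = 0.5:
P = [sin((1−f)δ)·A + sin(fδ)·B] / sin δ = 0.9541·A + 0.9541·B in Cartesian coordinates,
giving P = (-0.1137, 0.6690, 0.7345), i.e. latitude 47.26°, longitude 99.65°.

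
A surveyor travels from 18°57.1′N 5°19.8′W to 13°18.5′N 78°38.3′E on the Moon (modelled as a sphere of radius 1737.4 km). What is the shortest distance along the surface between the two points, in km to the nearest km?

In radians: φ₁ = 0.3308, φ₂ = 0.2323, Δλ = 83.968° = 1.4655 rad.
cos c = sin φ₁ sin φ₂ + cos φ₁ cos φ₂ cos Δλ = (0.3248)(0.2302) + (0.9458)(0.9731)(0.1051) = 0.17147,
so c = arccos(0.17147) = 1.39847 rad.
Distance = R·c = 1737.4 × 1.3985 ≈ 2430 km.

2430 km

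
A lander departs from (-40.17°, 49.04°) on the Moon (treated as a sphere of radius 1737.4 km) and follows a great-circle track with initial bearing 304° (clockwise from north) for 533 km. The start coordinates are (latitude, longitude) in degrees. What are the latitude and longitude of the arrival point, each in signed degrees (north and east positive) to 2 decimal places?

-29.07°, 32.39°

Angular distance δ = d/R = 533/1737.4 = 0.30678 rad; initial bearing θ = 5.3058 rad.
sin φ₂ = sin φ₁ cos δ + cos φ₁ sin δ cos θ = (-0.6451)(0.9533) + (0.7641)(0.3020)(0.5592) = -0.4859, so φ₂ = -29.07°.
Δλ = atan2(sin θ sin δ cos φ₁, cos δ − sin φ₁ sin φ₂) = atan2(-0.1913, 0.6399) = -16.646°.
λ₂ = 49.040° − 16.646° = 32.39°.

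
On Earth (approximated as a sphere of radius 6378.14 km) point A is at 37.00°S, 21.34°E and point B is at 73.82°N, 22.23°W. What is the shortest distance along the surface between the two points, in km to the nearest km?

In radians: φ₁ = -0.6458, φ₂ = 1.2884, Δλ = -43.570° = -0.7604 rad.
cos c = sin φ₁ sin φ₂ + cos φ₁ cos φ₂ cos Δλ = (-0.6018)(0.9604) + (0.7986)(0.2787)(0.7245) = -0.41674,
so c = arccos(-0.41674) = 2.00065 rad.
Distance = R·c = 6378.14 × 2.0006 ≈ 12760 km.

12760 km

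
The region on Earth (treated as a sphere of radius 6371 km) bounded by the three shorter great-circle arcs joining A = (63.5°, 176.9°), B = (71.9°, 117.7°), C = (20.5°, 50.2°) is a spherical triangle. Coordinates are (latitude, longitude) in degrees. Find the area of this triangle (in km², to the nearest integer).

Side lengths (central angles): a = 1.1105, b = 1.5071, c = 0.3985 rad; semiperimeter s = 1.5081.
By l'Huilier's theorem, tan(E/4) = √[tan(s/2) tan((s−a)/2) tan((s−b)/2) tan((s−c)/2)], giving spherical excess E = 0.0298 rad.
Area = E·R² = 0.0298 × (6371)² ≈ 1209808 km².

1209808 km²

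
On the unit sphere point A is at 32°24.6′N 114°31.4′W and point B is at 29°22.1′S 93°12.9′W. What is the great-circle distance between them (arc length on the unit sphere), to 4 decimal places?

1.1345

Let φ₁ = 0.5657 rad, φ₂ = -0.5126 rad, and Δλ = 0.3719 rad.
cos c = sin φ₁ sin φ₂ + cos φ₁ cos φ₂ cos Δλ = (0.5360)(-0.4904) + (0.8442)(0.8715)(0.9316) = 0.42259,
so c = arccos(0.42259) = 1.13450 rad.
On the unit sphere the arc length equals the central angle: 1.1345.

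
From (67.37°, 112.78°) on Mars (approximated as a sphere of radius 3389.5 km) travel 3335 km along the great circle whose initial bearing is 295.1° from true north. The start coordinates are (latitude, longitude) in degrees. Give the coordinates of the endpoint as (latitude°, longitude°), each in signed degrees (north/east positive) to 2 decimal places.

40.32°, 14.26°

Angular distance δ = d/R = 3335/3389.5 = 0.98392 rad; initial bearing θ = 5.1505 rad.
sin φ₂ = sin φ₁ cos δ + cos φ₁ sin δ cos θ = (0.9230)(0.5538) + (0.3848)(0.8327)(0.4242) = 0.6470, so φ₂ = 40.32°.
Δλ = atan2(sin θ sin δ cos φ₁, cos δ − sin φ₁ sin φ₂) = atan2(-0.2901, -0.0435) = -98.519°.
λ₂ = 112.780° − 98.519° = 14.26°.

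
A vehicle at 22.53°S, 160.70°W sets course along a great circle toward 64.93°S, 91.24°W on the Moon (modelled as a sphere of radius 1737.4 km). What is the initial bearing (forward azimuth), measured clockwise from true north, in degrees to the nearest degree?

153°

With φ₁ = -0.3932, φ₂ = -1.1332, Δλ = 1.2123 rad, the forward-azimuth formula gives
θ = atan2( sin Δλ cos φ₂ , cos φ₁ sin φ₂ − sin φ₁ cos φ₂ cos Δλ ) = atan2(0.3968, -0.7797) = 153.03°.
So the initial bearing is 153°.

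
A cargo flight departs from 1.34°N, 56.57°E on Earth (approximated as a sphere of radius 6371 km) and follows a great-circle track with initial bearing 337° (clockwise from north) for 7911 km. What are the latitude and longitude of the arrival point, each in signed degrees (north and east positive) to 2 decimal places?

61.45°, 5.88°

Angular distance δ = d/R = 7911/6371 = 1.24172 rad; initial bearing θ = 5.8818 rad.
sin φ₂ = sin φ₁ cos δ + cos φ₁ sin δ cos θ = (0.0234)(0.3232) + (0.9997)(0.9463)(0.9205) = 0.8784, so φ₂ = 61.45°.
Δλ = atan2(sin θ sin δ cos φ₁, cos δ − sin φ₁ sin φ₂) = atan2(-0.3697, 0.3026) = -50.694°.
λ₂ = 56.570° − 50.694° = 5.88°.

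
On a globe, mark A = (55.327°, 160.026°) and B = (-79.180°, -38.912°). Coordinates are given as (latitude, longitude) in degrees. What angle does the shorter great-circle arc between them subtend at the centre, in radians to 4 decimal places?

Let φ₁ = 0.9656 rad, φ₂ = -1.3820 rad, and Δλ = 2.8111 rad.
Haversine: a = sin²(Δφ/2) + cos φ₁ cos φ₂ sin²(Δλ/2) = 0.8505 + (0.5689)(0.1877)(0.9729) = 0.95440.
Central angle c = 2·arcsin(√a) = 2.71121 rad.
So the angular separation is 2.7112 rad.

2.7112 rad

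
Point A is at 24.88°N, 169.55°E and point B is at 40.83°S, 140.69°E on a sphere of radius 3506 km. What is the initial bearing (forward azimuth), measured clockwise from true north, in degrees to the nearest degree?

Δλ = -28.860° = -0.5037 rad.
y = sin Δλ · cos φ₂ = (-0.4827)(0.7567) = -0.3652
x = cos φ₁ sin φ₂ − sin φ₁ cos φ₂ cos Δλ = (0.9072)(-0.6538) − (0.4207)(0.7567)(0.8758) = -0.8719
θ = atan2(y, x) = -157.27°; adding 360° gives 203°.

203°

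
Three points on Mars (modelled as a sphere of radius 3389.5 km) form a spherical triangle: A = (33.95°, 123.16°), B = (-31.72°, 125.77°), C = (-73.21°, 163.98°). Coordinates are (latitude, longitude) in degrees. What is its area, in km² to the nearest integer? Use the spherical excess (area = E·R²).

Side lengths (central angles): a = 0.8004, b = 1.9319, c = 1.1470 rad; semiperimeter s = 1.9396.
By l'Huilier's theorem, tan(E/4) = √[tan(s/2) tan((s−a)/2) tan((s−b)/2) tan((s−c)/2)], giving spherical excess E = 0.1553 rad.
Area = E·R² = 0.1553 × (3389.5)² ≈ 1783827 km².

1783827 km²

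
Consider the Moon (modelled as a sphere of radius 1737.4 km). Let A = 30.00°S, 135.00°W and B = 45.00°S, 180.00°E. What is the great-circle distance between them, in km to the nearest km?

Let φ₁ = -0.5236 rad, φ₂ = -0.7854 rad, and Δλ = -0.7854 rad.
cos c = sin φ₁ sin φ₂ + cos φ₁ cos φ₂ cos Δλ = (-0.5000)(-0.7071) + (0.8660)(0.7071)(0.7071) = 0.78657,
so c = arccos(0.78657) = 0.66557 rad.
Distance = R·c = 1737.4 × 0.6656 ≈ 1156 km.

1156 km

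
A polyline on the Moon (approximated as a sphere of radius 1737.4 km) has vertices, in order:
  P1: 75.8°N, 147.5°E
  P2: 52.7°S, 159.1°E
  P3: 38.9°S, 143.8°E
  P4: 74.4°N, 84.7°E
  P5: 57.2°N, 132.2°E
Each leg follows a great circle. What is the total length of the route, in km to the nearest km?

8814 km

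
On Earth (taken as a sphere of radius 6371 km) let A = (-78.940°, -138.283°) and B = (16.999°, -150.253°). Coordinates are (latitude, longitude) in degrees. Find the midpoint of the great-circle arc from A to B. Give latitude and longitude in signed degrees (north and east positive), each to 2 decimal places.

Central angle δ = 1.6785 rad. Interpolating on the sphere with fraction f = 0.5:
P = [sin((1−f)δ)·A + sin(fδ)·B] / sin δ = 0.7485·A + 0.7485·B in Cartesian coordinates,
giving P = (-0.7286, -0.4507, -0.5157), i.e. latitude -31.05°, longitude -148.26°.

-31.05°, -148.26°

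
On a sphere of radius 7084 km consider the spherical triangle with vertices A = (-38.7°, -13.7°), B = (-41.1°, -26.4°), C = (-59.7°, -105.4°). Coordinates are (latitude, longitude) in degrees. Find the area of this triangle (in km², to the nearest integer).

2744801 km²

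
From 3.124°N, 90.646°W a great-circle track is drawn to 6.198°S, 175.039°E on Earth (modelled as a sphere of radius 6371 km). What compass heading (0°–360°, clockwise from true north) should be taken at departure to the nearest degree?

With φ₁ = 0.0545, φ₂ = -0.1082, Δλ = -1.6461 rad, the forward-azimuth formula gives
θ = atan2( sin Δλ cos φ₂ , cos φ₁ sin φ₂ − sin φ₁ cos φ₂ cos Δλ ) = atan2(-0.9913, -0.1037) = -95.97°.
Adding 360° brings this into [0°, 360°): 264°.

264°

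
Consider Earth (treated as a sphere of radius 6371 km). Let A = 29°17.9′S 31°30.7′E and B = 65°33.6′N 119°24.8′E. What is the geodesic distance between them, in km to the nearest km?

In radians: φ₁ = -0.5114, φ₂ = 1.1442, Δλ = 87.902° = 1.5342 rad.
cos c = sin φ₁ sin φ₂ + cos φ₁ cos φ₂ cos Δλ = (-0.4894)(0.9104) + (0.8721)(0.4137)(0.0366) = -0.43230,
so c = arccos(-0.43230) = 2.01784 rad.
Distance = R·c = 6371 × 2.0178 ≈ 12856 km.

12856 km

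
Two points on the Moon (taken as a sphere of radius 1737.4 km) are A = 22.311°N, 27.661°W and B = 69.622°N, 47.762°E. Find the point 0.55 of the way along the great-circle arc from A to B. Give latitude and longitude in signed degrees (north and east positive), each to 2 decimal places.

53.62°, -6.28°

Central angle δ = 1.1186 rad. Interpolating on the sphere with fraction f = 0.55:
P = [sin((1−f)δ)·A + sin(fδ)·B] / sin δ = 0.5363·A + 0.6416·B in Cartesian coordinates,
giving P = (0.5896, -0.0649, 0.8051), i.e. latitude 53.62°, longitude -6.28°.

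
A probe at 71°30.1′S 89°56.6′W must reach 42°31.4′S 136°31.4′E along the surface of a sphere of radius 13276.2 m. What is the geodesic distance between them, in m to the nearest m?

Let φ₁ = -1.2479 rad, φ₂ = -0.7422 rad, and Δλ = -2.3306 rad.
Haversine: a = sin²(Δφ/2) + cos φ₁ cos φ₂ sin²(Δλ/2) = 0.0626 + (0.3173)(0.7370)(0.8444) = 0.26005.
Central angle c = 2·arcsin(√a) = 1.07024 rad.
Distance = R·c = 13276.2 × 1.0702 ≈ 14209 m.

14209 m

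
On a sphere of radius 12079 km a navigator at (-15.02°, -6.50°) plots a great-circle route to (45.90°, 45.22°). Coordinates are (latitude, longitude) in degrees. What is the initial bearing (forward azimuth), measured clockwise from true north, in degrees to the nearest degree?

Δλ = 51.720° = 0.9027 rad.
y = sin Δλ · cos φ₂ = (0.7850)(0.6959) = 0.5463
x = cos φ₁ sin φ₂ − sin φ₁ cos φ₂ cos Δλ = (0.9658)(0.7181) − (-0.2592)(0.6959)(0.6195) = 0.8053
θ = atan2(y, x) = 34.15°, so the bearing is 34°.

34°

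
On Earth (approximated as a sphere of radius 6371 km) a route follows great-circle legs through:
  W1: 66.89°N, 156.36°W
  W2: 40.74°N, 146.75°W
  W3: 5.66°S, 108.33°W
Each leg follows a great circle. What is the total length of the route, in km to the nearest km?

9443 km

Leg W1→W2: central angle 0.4658 rad, distance 2967.5 km.
Leg W2→W3: central angle 1.0165 rad, distance 6476.0 km.
Total: 2967.5 + 6476.0 ≈ 9443 km.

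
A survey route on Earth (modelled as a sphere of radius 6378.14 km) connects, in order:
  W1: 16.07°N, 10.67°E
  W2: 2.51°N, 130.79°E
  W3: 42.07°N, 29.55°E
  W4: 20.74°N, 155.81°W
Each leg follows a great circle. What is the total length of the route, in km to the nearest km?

36916 km

Leg W1→W2: central angle 2.0597 rad, distance 13136.8 km.
Leg W2→W3: central angle 1.6863 rad, distance 10755.2 km.
Leg W3→W4: central angle 2.0419 rad, distance 13023.8 km.
Total: 13136.8 + 10755.2 + 13023.8 ≈ 36916 km.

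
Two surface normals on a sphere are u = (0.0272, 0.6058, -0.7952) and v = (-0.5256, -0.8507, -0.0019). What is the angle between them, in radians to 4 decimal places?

2.1272 rad

u·v = -0.5281; |u| = 1.0000, |v| = 1.0000.
cos θ = (u·v)/(|u||v|) = -0.5281, so θ = 2.1272 rad.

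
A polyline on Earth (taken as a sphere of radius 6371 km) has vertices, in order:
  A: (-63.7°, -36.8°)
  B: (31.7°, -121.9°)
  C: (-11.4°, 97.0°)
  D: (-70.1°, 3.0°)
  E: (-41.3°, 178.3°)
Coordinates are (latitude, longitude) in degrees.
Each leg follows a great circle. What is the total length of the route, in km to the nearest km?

Leg A→B: central angle 2.0251 rad, distance 12902.2 km.
Leg B→C: central angle 2.4233 rad, distance 15438.9 km.
Leg C→D: central angle 1.4075 rad, distance 8967.1 km.
Leg D→E: central angle 1.1964 rad, distance 7622.1 km.
Total: 12902.2 + 15438.9 + 8967.1 + 7622.1 ≈ 44930 km.

44930 km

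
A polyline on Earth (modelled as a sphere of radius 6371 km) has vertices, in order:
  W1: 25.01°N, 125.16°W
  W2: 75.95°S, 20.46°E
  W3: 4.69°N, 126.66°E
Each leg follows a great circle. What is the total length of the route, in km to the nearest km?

24988 km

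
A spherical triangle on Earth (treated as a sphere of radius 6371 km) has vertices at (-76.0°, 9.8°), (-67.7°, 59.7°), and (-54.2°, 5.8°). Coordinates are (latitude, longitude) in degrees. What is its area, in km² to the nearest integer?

Side lengths (central angles): a = 0.4924, b = 0.3814, c = 0.2948 rad; semiperimeter s = 0.5843.
By l'Huilier's theorem, tan(E/4) = √[tan(s/2) tan((s−a)/2) tan((s−b)/2) tan((s−c)/2)], giving spherical excess E = 0.0573 rad.
Area = E·R² = 0.0573 × (6371)² ≈ 2325849 km².

2325849 km²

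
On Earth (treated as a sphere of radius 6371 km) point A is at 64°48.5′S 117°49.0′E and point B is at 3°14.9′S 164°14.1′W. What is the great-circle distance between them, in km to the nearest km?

9113 km

Let φ₁ = -1.1311 rad, φ₂ = -0.0567 rad, and Δλ = 1.3605 rad.
cos c = sin φ₁ sin φ₂ + cos φ₁ cos φ₂ cos Δλ = (-0.9049)(-0.0567) + (0.4256)(0.9984)(0.2088) = 0.14000,
so c = arccos(0.14000) = 1.43033 rad.
Distance = R·c = 6371 × 1.4303 ≈ 9113 km.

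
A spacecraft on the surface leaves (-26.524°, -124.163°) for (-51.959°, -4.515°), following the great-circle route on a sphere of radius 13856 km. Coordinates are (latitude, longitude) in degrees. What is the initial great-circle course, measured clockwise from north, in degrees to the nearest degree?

148°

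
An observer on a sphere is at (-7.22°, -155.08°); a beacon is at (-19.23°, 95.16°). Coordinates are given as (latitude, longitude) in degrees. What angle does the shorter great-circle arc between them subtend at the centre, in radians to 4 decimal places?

With latitudes φ₁ = -7.220°, φ₂ = -19.230° and longitude difference Δλ = -109.760°:
Haversine: a = sin²(Δφ/2) + cos φ₁ cos φ₂ sin²(Δλ/2) = 0.0109 + (0.9921)(0.9442)(0.6690) = 0.63765.
Central angle c = 2·arcsin(√a) = 1.84969 rad.
So the angular separation is 1.8497 rad.

1.8497 rad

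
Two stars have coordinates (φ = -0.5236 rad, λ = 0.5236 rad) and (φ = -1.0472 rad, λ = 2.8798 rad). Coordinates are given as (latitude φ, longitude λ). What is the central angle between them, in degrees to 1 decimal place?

In radians: φ₁ = -0.5236, φ₂ = -1.0472, Δλ = 135.000° = 2.3562 rad.
Haversine: a = sin²(Δφ/2) + cos φ₁ cos φ₂ sin²(Δλ/2) = 0.0670 + (0.8660)(0.5000)(0.8536) = 0.43659.
Central angle c = 2·arcsin(√a) = 1.44363 rad.
So the angular separation is 82.7°.

82.7°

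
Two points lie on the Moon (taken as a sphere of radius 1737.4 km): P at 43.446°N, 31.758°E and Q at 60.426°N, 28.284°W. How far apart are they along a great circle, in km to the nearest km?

In radians: φ₁ = 0.7583, φ₂ = 1.0546, Δλ = -60.042° = -1.0479 rad.
Haversine: a = sin²(Δφ/2) + cos φ₁ cos φ₂ sin²(Δλ/2) = 0.0218 + (0.7260)(0.4935)(0.2503) = 0.11149.
Central angle c = 2·arcsin(√a) = 0.68088 rad.
Distance = R·c = 1737.4 × 0.6809 ≈ 1183 km.

1183 km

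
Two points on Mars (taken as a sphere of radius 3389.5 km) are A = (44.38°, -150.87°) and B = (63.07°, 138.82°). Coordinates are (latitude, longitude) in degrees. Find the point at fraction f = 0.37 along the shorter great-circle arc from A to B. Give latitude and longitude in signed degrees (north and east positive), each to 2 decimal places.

Central angle δ = 0.7486 rad. Interpolating on the sphere with fraction f = 0.37:
P = [sin((1−f)δ)·A + sin(fδ)·B] / sin δ = 0.6675·A + 0.4018·B in Cartesian coordinates,
giving P = (-0.5537, -0.1124, 0.8251), i.e. latitude 55.60°, longitude -168.52°.

55.60°, -168.52°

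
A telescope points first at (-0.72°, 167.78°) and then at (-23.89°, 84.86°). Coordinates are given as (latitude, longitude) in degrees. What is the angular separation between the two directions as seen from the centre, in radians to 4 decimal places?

1.4527 rad

With latitudes φ₁ = -0.720°, φ₂ = -23.890° and longitude difference Δλ = -82.920°:
Haversine: a = sin²(Δφ/2) + cos φ₁ cos φ₂ sin²(Δλ/2) = 0.0403 + (0.9999)(0.9143)(0.4384) = 0.44111.
Central angle c = 2·arcsin(√a) = 1.45275 rad.
So the angular separation is 1.4527 rad.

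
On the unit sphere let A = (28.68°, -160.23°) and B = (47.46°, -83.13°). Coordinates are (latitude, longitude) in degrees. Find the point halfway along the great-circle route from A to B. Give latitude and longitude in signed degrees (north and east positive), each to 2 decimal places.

Central angle δ = 1.0633 rad. Interpolating on the sphere with fraction f = 0.5:
P = [sin((1−f)δ)·A + sin(fδ)·B] / sin δ = 0.5801·A + 0.5801·B in Cartesian coordinates,
giving P = (-0.4320, -0.5615, 0.7058), i.e. latitude 44.89°, longitude -127.57°.

44.89°, -127.57°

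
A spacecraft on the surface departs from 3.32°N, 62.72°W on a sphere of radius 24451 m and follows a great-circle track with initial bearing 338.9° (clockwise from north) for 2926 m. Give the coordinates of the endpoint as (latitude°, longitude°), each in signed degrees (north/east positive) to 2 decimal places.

Angular distance δ = d/R = 2926/24451 = 0.11967 rad; initial bearing θ = 5.9149 rad.
sin φ₂ = sin φ₁ cos δ + cos φ₁ sin δ cos θ = (0.0579)(0.9928) + (0.9983)(0.1194)(0.9330) = 0.1687, so φ₂ = 9.71°.
Δλ = atan2(sin θ sin δ cos φ₁, cos δ − sin φ₁ sin φ₂) = atan2(-0.0429, 0.9831) = -2.499°.
λ₂ = -62.720° − 2.499° = -65.22°.

9.71°, -65.22°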